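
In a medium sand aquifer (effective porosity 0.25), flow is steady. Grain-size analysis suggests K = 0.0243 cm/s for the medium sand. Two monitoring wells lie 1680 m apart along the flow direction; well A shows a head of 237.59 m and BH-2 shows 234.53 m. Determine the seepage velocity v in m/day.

Convert K: 0.0243 cm/s × 864 = 21.00 m/day.
Hydraulic gradient i = (237.59 − 234.53) / 1680 = 3.06 / 1680 = 0.001821.
Darcy flux q = K · i = 21.00 × 0.001821 = 0.03824 m/day.
Seepage velocity v = q / n_e = 0.03824 / 0.25 = 0.1530 m/day.

0.153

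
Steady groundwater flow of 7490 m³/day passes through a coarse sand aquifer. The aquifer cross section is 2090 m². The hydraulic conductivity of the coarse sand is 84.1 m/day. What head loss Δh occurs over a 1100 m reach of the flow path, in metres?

46.9

From Q = K·A·i, i = Q / (K·A) = 7490 / (84.10 × 2090) = 0.04261.
Head loss Δh = i · L = 0.04261 × 1100 = 46.87 m.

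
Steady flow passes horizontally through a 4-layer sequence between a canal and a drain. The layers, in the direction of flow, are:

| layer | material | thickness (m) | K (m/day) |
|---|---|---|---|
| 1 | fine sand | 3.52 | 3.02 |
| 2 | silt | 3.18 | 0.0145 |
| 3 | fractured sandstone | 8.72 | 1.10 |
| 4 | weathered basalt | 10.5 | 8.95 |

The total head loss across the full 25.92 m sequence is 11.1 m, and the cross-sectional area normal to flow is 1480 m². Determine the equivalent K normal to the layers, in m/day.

Flow is perpendicular to layering, so the layers act in series and the equivalent K is the thickness-weighted harmonic mean.
Total thickness L = 3.52 + 3.18 + 8.72 + 10.5 = 25.92 m.
Σ(b_i/K_i) = 3.52/3.02 + 3.18/0.0145 + 8.72/1.10 + 10.5/8.95 = 229.6 d.
K_eq = L / Σ(b_i/K_i) = 25.92 / 229.6 = 0.1129 m/day.

0.113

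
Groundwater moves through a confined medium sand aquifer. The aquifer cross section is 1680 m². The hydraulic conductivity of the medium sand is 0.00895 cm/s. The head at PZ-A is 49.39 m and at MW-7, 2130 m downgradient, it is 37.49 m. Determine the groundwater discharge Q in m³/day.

72.6

Convert K: 0.00895 cm/s × 864 = 7.733 m/day.
Hydraulic gradient i = (49.39 − 37.49) / 2130 = 11.9 / 2130 = 0.005587.
Darcy's law: Q = K · A · i = 7.733 × 1680 × 0.005587 = 72.58 m³/day.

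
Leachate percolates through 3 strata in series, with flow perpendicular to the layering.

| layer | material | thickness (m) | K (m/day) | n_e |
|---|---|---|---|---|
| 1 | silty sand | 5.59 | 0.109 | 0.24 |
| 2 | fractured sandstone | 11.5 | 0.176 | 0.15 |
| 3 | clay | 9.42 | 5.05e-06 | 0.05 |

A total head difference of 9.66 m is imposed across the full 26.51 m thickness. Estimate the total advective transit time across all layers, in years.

With flow normal to the layers, continuity requires the same specific discharge q through every layer.
Σ(b_i/K_i) = 5.59/0.109 + 11.5/0.176 + 9.42/5.05e-06 = 1.865e+06 d.
q = Δh / Σ(b_i/K_i) = 9.66 / 1.865e+06 = 5.178e-06 m/day.
In each layer the seepage velocity is v_i = q/n_i, so the layer transit time is t_i = b_i·n_i / q:
  layer 1 (silty sand): t_1 = 5.59 × 0.24 / 5.178e-06 = 2.591e+05 d
  layer 2 (fractured sandstone): t_2 = 11.5 × 0.15 / 5.178e-06 = 3.331e+05 d
  layer 3 (clay): t_3 = 9.42 × 0.05 / 5.178e-06 = 90956 d
Total t = Σ t_i = 6.832e+05 days = 1870 years.

1870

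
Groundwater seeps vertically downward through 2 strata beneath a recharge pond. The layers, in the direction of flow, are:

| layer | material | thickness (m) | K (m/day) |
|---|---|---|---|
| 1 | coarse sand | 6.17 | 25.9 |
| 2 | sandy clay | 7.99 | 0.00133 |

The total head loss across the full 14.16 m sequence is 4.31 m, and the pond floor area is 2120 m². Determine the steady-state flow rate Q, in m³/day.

1.52

Flow is perpendicular to layering, so the layers act in series and the equivalent K is the thickness-weighted harmonic mean.
Total thickness L = 6.17 + 7.99 = 14.16 m.
Σ(b_i/K_i) = 6.17/25.9 + 7.99/0.00133 = 6008 d.
K_eq = L / Σ(b_i/K_i) = 14.16 / 6008 = 0.002357 m/day.
Q = K_eq · A · (Δh/L) = 0.002357 × 2120 × (4.31/14.16) = 1.521 m³/day.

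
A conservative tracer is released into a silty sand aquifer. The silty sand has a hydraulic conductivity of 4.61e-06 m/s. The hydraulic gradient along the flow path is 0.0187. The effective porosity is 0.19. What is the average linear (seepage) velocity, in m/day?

0.0392

Convert K: 4.61e-06 m/s × 86400 = 0.3983 m/day.
Hydraulic gradient i = 0.0187.
Darcy flux q = K · i = 0.3983 × 0.01870 = 0.007448 m/day.
Seepage velocity v = q / n_e = 0.007448 / 0.19 = 0.03920 m/day.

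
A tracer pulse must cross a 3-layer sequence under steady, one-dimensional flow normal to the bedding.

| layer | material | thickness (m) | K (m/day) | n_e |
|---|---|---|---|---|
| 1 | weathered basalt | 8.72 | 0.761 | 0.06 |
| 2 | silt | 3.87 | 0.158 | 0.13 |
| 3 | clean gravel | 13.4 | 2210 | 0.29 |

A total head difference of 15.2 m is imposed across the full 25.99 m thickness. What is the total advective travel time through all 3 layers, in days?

With flow normal to the layers, continuity requires the same specific discharge q through every layer.
Σ(b_i/K_i) = 8.72/0.761 + 3.87/0.158 + 13.4/2210 = 35.96 d.
q = Δh / Σ(b_i/K_i) = 15.2 / 35.96 = 0.4227 m/day.
In each layer the seepage velocity is v_i = q/n_i, so the layer transit time is t_i = b_i·n_i / q:
  layer 1 (weathered basalt): t_1 = 8.72 × 0.06 / 0.4227 = 1.238 d
  layer 2 (silt): t_2 = 3.87 × 0.13 / 0.4227 = 1.190 d
  layer 3 (clean gravel): t_3 = 13.4 × 0.29 / 0.4227 = 9.193 d
Total t = Σ t_i = 11.62 days.

11.6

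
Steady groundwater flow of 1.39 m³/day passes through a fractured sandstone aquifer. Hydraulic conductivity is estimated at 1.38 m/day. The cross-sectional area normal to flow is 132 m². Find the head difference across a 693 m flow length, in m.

5.29

From Q = K·A·i, i = Q / (K·A) = 1.39 / (1.380 × 132.0) = 0.007631.
Head loss Δh = i · L = 0.007631 × 693 = 5.288 m.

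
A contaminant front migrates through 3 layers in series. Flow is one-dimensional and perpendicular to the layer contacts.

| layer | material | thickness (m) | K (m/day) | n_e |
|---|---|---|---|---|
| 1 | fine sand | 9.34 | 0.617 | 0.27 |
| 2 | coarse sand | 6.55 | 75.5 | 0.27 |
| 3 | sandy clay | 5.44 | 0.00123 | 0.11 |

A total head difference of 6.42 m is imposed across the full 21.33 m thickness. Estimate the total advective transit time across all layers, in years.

9.25

With flow normal to the layers, continuity requires the same specific discharge q through every layer.
Σ(b_i/K_i) = 9.34/0.617 + 6.55/75.5 + 5.44/0.00123 = 4438 d.
q = Δh / Σ(b_i/K_i) = 6.42 / 4438 = 0.001447 m/day.
In each layer the seepage velocity is v_i = q/n_i, so the layer transit time is t_i = b_i·n_i / q:
  layer 1 (fine sand): t_1 = 9.34 × 0.27 / 0.001447 = 1743 d
  layer 2 (coarse sand): t_2 = 6.55 × 0.27 / 0.001447 = 1223 d
  layer 3 (sandy clay): t_3 = 5.44 × 0.11 / 0.001447 = 413.7 d
Total t = Σ t_i = 3379 days = 9.252 years.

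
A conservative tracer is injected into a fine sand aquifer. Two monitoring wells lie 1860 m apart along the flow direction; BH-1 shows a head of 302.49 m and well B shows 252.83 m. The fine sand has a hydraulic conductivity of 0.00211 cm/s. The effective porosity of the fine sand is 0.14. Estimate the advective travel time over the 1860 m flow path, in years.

Convert K: 0.00211 cm/s × 864 = 1.823 m/day.
Hydraulic gradient i = (302.49 − 252.83) / 1860 = 49.66 / 1860 = 0.02670.
Darcy flux q = K · i = 1.823 × 0.02670 = 0.04867 m/day.
Seepage velocity v = q / n_e = 0.04867 / 0.14 = 0.3477 m/day.
Travel time t = L / v = 1860 / 0.3477 = 5350 days = 14.65 years.

14.6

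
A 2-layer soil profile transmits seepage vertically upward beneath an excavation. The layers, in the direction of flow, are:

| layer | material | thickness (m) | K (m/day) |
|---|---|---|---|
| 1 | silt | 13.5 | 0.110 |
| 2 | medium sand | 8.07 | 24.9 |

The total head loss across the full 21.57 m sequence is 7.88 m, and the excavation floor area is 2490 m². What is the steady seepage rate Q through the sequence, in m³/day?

Flow is perpendicular to layering, so the layers act in series and the equivalent K is the thickness-weighted harmonic mean.
Total thickness L = 13.5 + 8.07 = 21.57 m.
Σ(b_i/K_i) = 13.5/0.110 + 8.07/24.9 = 123.1 d.
K_eq = L / Σ(b_i/K_i) = 21.57 / 123.1 = 0.1753 m/day.
Q = K_eq · A · (Δh/L) = 0.1753 × 2490 × (7.88/21.57) = 159.5 m³/day.

159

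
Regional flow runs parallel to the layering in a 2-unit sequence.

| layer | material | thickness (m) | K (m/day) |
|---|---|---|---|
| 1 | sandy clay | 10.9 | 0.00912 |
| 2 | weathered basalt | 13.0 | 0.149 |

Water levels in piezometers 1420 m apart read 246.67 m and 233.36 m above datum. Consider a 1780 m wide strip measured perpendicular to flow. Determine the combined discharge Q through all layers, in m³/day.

34.0

Flow is parallel to layering, so each bed carries its own Darcy discharge and the transmissivities add.
Σ(K_i·b_i) = 0.00912×10.9 + 0.149×13.0 = 2.036 m²/day.
Hydraulic gradient i = (246.67 − 233.36) / 1420 = 13.31 / 1420 = 0.009373.
Q = Σ(K_i·b_i) · W · i = 2.036 × 1780 × 0.009373 = 33.98 m³/day.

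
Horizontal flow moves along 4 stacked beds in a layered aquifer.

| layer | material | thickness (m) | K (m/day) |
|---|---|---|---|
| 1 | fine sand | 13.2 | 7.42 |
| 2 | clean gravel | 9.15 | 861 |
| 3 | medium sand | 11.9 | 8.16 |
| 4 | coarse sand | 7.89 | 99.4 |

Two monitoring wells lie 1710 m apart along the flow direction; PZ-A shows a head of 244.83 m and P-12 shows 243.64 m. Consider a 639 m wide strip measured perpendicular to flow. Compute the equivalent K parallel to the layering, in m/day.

Flow is parallel to layering, so each bed carries its own Darcy discharge and the transmissivities add.
Σ(K_i·b_i) = 7.42×13.2 + 861×9.15 + 8.16×11.9 + 99.4×7.89 = 8857 m²/day.
Total thickness b = 42.14 m, so K_eq = Σ(K_i·b_i)/b = 210.2 m/day.

210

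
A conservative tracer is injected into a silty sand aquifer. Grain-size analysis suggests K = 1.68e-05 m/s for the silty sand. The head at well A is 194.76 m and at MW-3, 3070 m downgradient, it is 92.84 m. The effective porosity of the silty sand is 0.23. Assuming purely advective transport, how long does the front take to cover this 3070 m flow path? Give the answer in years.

Convert K: 1.68e-05 m/s × 86400 = 1.452 m/day.
Hydraulic gradient i = (194.76 − 92.84) / 3070 = 101.92 / 3070 = 0.03320.
Darcy flux q = K · i = 1.452 × 0.03320 = 0.04819 m/day.
Seepage velocity v = q / n_e = 0.04819 / 0.23 = 0.2095 m/day.
Travel time t = L / v = 3070 / 0.2095 = 14653 days = 40.12 years.

40.1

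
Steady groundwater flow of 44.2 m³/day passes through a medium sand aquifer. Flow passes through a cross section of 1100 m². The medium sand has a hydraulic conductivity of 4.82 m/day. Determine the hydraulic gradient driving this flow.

0.00834

From Q = K·A·i, i = Q / (K·A) = 44.2 / (4.820 × 1100) = 0.008336.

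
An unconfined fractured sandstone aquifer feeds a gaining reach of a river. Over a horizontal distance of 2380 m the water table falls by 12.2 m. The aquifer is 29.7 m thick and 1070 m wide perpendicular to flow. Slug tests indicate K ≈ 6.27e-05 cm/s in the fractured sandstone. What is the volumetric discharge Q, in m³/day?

8.82

Convert K: 6.27e-05 cm/s × 864 = 0.05417 m/day.
Cross-sectional area A = 1070 × 29.7 = 31779 m².
Hydraulic gradient i = Δh / L = 12.2 / 2380 = 0.005126.
Darcy's law: Q = K · A · i = 0.05417 × 31779 × 0.005126 = 8.825 m³/day.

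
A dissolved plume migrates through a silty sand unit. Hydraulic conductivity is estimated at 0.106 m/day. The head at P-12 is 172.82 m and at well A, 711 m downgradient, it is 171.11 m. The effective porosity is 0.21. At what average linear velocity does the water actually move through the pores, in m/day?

0.00121

Hydraulic gradient i = (172.82 − 171.11) / 711 = 1.71 / 711 = 0.002405.
Darcy flux q = K · i = 0.1060 × 0.002405 = 0.0002549 m/day.
Seepage velocity v = q / n_e = 0.0002549 / 0.21 = 0.001214 m/day.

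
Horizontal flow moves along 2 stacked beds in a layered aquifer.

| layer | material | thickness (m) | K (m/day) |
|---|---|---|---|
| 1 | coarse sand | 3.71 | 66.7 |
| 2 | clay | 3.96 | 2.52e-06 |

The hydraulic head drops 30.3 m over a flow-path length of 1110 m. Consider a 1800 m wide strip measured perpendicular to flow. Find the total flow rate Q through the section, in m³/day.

Flow is parallel to layering, so each bed carries its own Darcy discharge and the transmissivities add.
Σ(K_i·b_i) = 66.7×3.71 + 2.52e-06×3.96 = 247.5 m²/day.
Hydraulic gradient i = Δh / L = 30.3 / 1110 = 0.02730.
Q = Σ(K_i·b_i) · W · i = 247.5 × 1800 × 0.02730 = 12159 m³/day.

12200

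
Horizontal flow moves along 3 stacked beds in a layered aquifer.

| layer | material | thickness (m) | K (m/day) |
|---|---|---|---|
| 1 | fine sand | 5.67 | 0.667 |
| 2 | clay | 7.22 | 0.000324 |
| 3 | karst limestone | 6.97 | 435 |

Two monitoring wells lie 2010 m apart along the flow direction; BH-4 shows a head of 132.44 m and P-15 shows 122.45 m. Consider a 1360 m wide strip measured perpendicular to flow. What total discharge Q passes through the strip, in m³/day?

Flow is parallel to layering, so each bed carries its own Darcy discharge and the transmissivities add.
Σ(K_i·b_i) = 0.667×5.67 + 0.000324×7.22 + 435×6.97 = 3036 m²/day.
Hydraulic gradient i = (132.44 − 122.45) / 2010 = 9.99 / 2010 = 0.004970.
Q = Σ(K_i·b_i) · W · i = 3036 × 1360 × 0.004970 = 20520 m³/day.

20500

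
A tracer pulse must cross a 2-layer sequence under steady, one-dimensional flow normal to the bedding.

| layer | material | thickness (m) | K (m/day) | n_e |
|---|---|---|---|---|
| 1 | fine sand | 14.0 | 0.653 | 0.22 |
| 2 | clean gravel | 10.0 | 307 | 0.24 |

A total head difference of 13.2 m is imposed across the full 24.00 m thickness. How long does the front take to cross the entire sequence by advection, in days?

With flow normal to the layers, continuity requires the same specific discharge q through every layer.
Σ(b_i/K_i) = 14.0/0.653 + 10.0/307 = 21.47 d.
q = Δh / Σ(b_i/K_i) = 13.2 / 21.47 = 0.6148 m/day.
In each layer the seepage velocity is v_i = q/n_i, so the layer transit time is t_i = b_i·n_i / q:
  layer 1 (fine sand): t_1 = 14.0 × 0.22 / 0.6148 = 5.010 d
  layer 2 (clean gravel): t_2 = 10.0 × 0.24 / 0.6148 = 3.904 d
Total t = Σ t_i = 8.914 days.

8.91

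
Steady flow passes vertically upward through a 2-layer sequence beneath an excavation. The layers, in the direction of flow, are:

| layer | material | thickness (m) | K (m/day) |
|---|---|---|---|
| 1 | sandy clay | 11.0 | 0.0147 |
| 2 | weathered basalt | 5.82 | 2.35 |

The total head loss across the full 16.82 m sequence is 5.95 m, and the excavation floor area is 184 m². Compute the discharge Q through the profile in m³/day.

Flow is perpendicular to layering, so the layers act in series and the equivalent K is the thickness-weighted harmonic mean.
Total thickness L = 11.0 + 5.82 = 16.82 m.
Σ(b_i/K_i) = 11.0/0.0147 + 5.82/2.35 = 750.8 d.
K_eq = L / Σ(b_i/K_i) = 16.82 / 750.8 = 0.02240 m/day.
Q = K_eq · A · (Δh/L) = 0.02240 × 184 × (5.95/16.82) = 1.458 m³/day.

1.46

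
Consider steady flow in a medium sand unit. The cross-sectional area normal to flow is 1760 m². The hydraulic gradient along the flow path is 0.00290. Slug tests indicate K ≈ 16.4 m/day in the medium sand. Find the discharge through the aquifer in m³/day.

83.7

Hydraulic gradient i = 0.00290.
Darcy's law: Q = K · A · i = 16.40 × 1760 × 0.002900 = 83.71 m³/day.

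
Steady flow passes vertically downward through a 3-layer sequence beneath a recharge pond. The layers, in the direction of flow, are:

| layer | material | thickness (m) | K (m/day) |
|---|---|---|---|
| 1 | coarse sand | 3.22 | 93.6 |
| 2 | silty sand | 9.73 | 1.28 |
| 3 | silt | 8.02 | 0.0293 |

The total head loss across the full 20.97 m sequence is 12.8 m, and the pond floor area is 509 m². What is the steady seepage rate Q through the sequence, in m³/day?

Flow is perpendicular to layering, so the layers act in series and the equivalent K is the thickness-weighted harmonic mean.
Total thickness L = 3.22 + 9.73 + 8.02 = 20.97 m.
Σ(b_i/K_i) = 3.22/93.6 + 9.73/1.28 + 8.02/0.0293 = 281.4 d.
K_eq = L / Σ(b_i/K_i) = 20.97 / 281.4 = 0.07453 m/day.
Q = K_eq · A · (Δh/L) = 0.07453 × 509 × (12.8/20.97) = 23.16 m³/day.

23.2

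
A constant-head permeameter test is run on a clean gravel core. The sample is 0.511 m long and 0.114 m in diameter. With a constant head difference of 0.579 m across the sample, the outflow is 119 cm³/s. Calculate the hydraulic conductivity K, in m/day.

889

Cross-sectional area A = π·(d/2)² = π × (0.114/2)² = 0.01021 m².
Convert discharge: 119 cm³/s = 0.0001190 m³/s.
Darcy's law rearranged: K = Q·L / (A·Δh) = 0.0001190 × 0.511 / (0.01021 × 0.579) = 0.01029 m/s = 889.0 m/day.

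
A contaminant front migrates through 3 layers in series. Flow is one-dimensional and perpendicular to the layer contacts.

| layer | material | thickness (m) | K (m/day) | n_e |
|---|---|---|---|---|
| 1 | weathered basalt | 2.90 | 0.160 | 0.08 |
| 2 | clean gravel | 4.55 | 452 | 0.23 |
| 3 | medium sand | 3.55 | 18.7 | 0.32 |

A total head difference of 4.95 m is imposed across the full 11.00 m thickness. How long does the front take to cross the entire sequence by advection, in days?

With flow normal to the layers, continuity requires the same specific discharge q through every layer.
Σ(b_i/K_i) = 2.90/0.160 + 4.55/452 + 3.55/18.7 = 18.32 d.
q = Δh / Σ(b_i/K_i) = 4.95 / 18.32 = 0.2701 m/day.
In each layer the seepage velocity is v_i = q/n_i, so the layer transit time is t_i = b_i·n_i / q:
  layer 1 (weathered basalt): t_1 = 2.90 × 0.08 / 0.2701 = 0.8589 d
  layer 2 (clean gravel): t_2 = 4.55 × 0.23 / 0.2701 = 3.874 d
  layer 3 (medium sand): t_3 = 3.55 × 0.32 / 0.2701 = 4.205 d
Total t = Σ t_i = 8.938 days.

8.94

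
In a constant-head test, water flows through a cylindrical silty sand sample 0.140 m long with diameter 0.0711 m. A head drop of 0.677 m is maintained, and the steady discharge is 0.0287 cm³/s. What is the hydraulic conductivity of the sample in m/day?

0.129

Cross-sectional area A = π·(d/2)² = π × (0.0711/2)² = 0.003970 m².
Convert discharge: 0.0287 cm³/s = 2.870e-08 m³/s.
Darcy's law rearranged: K = Q·L / (A·Δh) = 2.870e-08 × 0.140 / (0.003970 × 0.677) = 1.495e-06 m/s = 0.1292 m/day.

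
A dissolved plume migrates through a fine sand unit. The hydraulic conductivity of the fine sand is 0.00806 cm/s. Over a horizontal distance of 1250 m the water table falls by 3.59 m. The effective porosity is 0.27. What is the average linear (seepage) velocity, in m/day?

Convert K: 0.00806 cm/s × 864 = 6.964 m/day.
Hydraulic gradient i = Δh / L = 3.59 / 1250 = 0.002872.
Darcy flux q = K · i = 6.964 × 0.002872 = 0.02000 m/day.
Seepage velocity v = q / n_e = 0.02000 / 0.27 = 0.07407 m/day.

0.0741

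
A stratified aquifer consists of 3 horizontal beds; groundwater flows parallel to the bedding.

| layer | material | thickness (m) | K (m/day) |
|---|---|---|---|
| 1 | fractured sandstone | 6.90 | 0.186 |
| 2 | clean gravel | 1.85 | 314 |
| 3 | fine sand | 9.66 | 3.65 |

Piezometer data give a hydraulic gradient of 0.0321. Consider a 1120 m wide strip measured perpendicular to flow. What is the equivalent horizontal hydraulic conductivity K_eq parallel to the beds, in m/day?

Flow is parallel to layering, so each bed carries its own Darcy discharge and the transmissivities add.
Σ(K_i·b_i) = 0.186×6.90 + 314×1.85 + 3.65×9.66 = 617.4 m²/day.
Total thickness b = 18.41 m, so K_eq = Σ(K_i·b_i)/b = 33.54 m/day.

33.5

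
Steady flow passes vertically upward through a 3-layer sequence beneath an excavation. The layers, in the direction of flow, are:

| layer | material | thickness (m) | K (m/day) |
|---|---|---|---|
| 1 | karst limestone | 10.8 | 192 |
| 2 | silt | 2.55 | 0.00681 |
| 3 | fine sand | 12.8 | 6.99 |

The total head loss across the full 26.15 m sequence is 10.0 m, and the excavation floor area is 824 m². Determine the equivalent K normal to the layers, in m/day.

Flow is perpendicular to layering, so the layers act in series and the equivalent K is the thickness-weighted harmonic mean.
Total thickness L = 10.8 + 2.55 + 12.8 = 26.15 m.
Σ(b_i/K_i) = 10.8/192 + 2.55/0.00681 + 12.8/6.99 = 376.3 d.
K_eq = L / Σ(b_i/K_i) = 26.15 / 376.3 = 0.06949 m/day.

0.0695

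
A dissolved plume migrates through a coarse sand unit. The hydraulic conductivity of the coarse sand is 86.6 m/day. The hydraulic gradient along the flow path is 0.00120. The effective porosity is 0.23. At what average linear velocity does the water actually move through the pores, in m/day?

Hydraulic gradient i = 0.00120.
Darcy flux q = K · i = 86.60 × 0.001200 = 0.1039 m/day.
Seepage velocity v = q / n_e = 0.1039 / 0.23 = 0.4518 m/day.

0.452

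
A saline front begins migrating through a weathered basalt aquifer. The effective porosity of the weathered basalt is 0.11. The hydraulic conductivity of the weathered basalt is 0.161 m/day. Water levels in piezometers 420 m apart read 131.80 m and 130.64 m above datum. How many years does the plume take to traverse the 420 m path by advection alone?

Hydraulic gradient i = (131.80 − 130.64) / 420 = 1.16 / 420 = 0.002762.
Darcy flux q = K · i = 0.1610 × 0.002762 = 0.0004447 m/day.
Seepage velocity v = q / n_e = 0.0004447 / 0.11 = 0.004042 m/day.
Travel time t = L / v = 420 / 0.004042 = 1.039e+05 days = 284.5 years.

284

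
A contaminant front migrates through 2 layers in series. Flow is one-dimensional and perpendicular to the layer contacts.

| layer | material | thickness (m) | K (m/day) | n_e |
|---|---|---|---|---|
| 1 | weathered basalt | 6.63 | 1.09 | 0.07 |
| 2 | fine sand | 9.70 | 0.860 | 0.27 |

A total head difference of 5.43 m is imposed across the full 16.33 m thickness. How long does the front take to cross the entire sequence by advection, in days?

With flow normal to the layers, continuity requires the same specific discharge q through every layer.
Σ(b_i/K_i) = 6.63/1.09 + 9.70/0.860 = 17.36 d.
q = Δh / Σ(b_i/K_i) = 5.43 / 17.36 = 0.3128 m/day.
In each layer the seepage velocity is v_i = q/n_i, so the layer transit time is t_i = b_i·n_i / q:
  layer 1 (weathered basalt): t_1 = 6.63 × 0.07 / 0.3128 = 1.484 d
  layer 2 (fine sand): t_2 = 9.70 × 0.27 / 0.3128 = 8.374 d
Total t = Σ t_i = 9.858 days.

9.86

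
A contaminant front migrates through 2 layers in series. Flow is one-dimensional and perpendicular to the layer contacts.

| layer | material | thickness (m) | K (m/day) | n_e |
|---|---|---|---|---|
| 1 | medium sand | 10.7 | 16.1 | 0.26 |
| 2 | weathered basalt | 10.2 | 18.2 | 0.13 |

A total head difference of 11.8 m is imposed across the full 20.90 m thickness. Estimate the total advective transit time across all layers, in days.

0.426

With flow normal to the layers, continuity requires the same specific discharge q through every layer.
Σ(b_i/K_i) = 10.7/16.1 + 10.2/18.2 = 1.225 d.
q = Δh / Σ(b_i/K_i) = 11.8 / 1.225 = 9.632 m/day.
In each layer the seepage velocity is v_i = q/n_i, so the layer transit time is t_i = b_i·n_i / q:
  layer 1 (medium sand): t_1 = 10.7 × 0.26 / 9.632 = 0.2888 d
  layer 2 (weathered basalt): t_2 = 10.2 × 0.13 / 9.632 = 0.1377 d
Total t = Σ t_i = 0.4265 days.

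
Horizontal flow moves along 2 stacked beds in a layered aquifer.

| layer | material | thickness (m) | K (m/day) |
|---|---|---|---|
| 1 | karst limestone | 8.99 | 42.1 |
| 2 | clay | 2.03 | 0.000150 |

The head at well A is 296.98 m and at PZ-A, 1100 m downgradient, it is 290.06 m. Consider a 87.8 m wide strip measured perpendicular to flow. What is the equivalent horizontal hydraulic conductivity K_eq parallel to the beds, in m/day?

Flow is parallel to layering, so each bed carries its own Darcy discharge and the transmissivities add.
Σ(K_i·b_i) = 42.1×8.99 + 0.000150×2.03 = 378.5 m²/day.
Total thickness b = 11.02 m, so K_eq = Σ(K_i·b_i)/b = 34.34 m/day.

34.3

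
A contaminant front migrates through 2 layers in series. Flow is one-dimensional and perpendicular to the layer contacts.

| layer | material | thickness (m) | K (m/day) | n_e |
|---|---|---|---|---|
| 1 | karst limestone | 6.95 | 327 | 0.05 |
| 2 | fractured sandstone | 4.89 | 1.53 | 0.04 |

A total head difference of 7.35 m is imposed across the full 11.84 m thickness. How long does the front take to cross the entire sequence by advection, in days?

With flow normal to the layers, continuity requires the same specific discharge q through every layer.
Σ(b_i/K_i) = 6.95/327 + 4.89/1.53 = 3.217 d.
q = Δh / Σ(b_i/K_i) = 7.35 / 3.217 = 2.285 m/day.
In each layer the seepage velocity is v_i = q/n_i, so the layer transit time is t_i = b_i·n_i / q:
  layer 1 (karst limestone): t_1 = 6.95 × 0.05 / 2.285 = 0.1521 d
  layer 2 (fractured sandstone): t_2 = 4.89 × 0.04 / 2.285 = 0.08562 d
Total t = Σ t_i = 0.2377 days.

0.238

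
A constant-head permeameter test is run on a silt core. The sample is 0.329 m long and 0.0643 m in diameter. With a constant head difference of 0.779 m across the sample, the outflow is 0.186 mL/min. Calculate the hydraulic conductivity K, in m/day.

0.0348

Cross-sectional area A = π·(d/2)² = π × (0.0643/2)² = 0.003247 m².
Convert discharge: 0.186 mL/min = 3.100e-09 m³/s.
Darcy's law rearranged: K = Q·L / (A·Δh) = 3.100e-09 × 0.329 / (0.003247 × 0.779) = 4.032e-07 m/s = 0.03484 m/day.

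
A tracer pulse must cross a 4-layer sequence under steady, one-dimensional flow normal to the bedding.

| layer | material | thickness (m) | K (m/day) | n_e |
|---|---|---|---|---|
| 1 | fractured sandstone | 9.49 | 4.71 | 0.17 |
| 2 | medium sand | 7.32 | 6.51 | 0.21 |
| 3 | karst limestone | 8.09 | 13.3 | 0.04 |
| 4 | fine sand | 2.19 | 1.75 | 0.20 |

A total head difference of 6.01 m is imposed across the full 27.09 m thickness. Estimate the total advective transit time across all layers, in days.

3.25

With flow normal to the layers, continuity requires the same specific discharge q through every layer.
Σ(b_i/K_i) = 9.49/4.71 + 7.32/6.51 + 8.09/13.3 + 2.19/1.75 = 4.999 d.
q = Δh / Σ(b_i/K_i) = 6.01 / 4.999 = 1.202 m/day.
In each layer the seepage velocity is v_i = q/n_i, so the layer transit time is t_i = b_i·n_i / q:
  layer 1 (fractured sandstone): t_1 = 9.49 × 0.17 / 1.202 = 1.342 d
  layer 2 (medium sand): t_2 = 7.32 × 0.21 / 1.202 = 1.279 d
  layer 3 (karst limestone): t_3 = 8.09 × 0.04 / 1.202 = 0.2692 d
  layer 4 (fine sand): t_4 = 2.19 × 0.20 / 1.202 = 0.3643 d
Total t = Σ t_i = 3.254 days.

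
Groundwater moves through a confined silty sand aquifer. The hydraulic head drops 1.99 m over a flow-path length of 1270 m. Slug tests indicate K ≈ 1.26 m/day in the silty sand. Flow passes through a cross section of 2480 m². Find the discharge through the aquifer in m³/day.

4.90

Hydraulic gradient i = Δh / L = 1.99 / 1270 = 0.001567.
Darcy's law: Q = K · A · i = 1.260 × 2480 × 0.001567 = 4.896 m³/day.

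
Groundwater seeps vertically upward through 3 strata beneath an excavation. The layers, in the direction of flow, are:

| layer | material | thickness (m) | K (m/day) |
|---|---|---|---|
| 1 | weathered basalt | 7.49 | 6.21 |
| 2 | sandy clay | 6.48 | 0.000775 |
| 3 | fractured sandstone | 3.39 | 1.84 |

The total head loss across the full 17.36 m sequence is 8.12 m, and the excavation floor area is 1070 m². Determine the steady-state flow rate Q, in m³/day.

1.04

Flow is perpendicular to layering, so the layers act in series and the equivalent K is the thickness-weighted harmonic mean.
Total thickness L = 7.49 + 6.48 + 3.39 = 17.36 m.
Σ(b_i/K_i) = 7.49/6.21 + 6.48/0.000775 + 3.39/1.84 = 8364 d.
K_eq = L / Σ(b_i/K_i) = 17.36 / 8364 = 0.002075 m/day.
Q = K_eq · A · (Δh/L) = 0.002075 × 1070 × (8.12/17.36) = 1.039 m³/day.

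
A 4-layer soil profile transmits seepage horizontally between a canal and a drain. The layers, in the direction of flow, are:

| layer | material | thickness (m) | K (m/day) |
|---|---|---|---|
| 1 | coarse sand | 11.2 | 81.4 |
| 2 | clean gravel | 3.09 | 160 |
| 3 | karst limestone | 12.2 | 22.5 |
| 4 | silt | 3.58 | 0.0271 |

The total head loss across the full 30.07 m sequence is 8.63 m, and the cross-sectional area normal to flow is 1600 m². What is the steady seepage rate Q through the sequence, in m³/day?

104

Flow is perpendicular to layering, so the layers act in series and the equivalent K is the thickness-weighted harmonic mean.
Total thickness L = 11.2 + 3.09 + 12.2 + 3.58 = 30.07 m.
Σ(b_i/K_i) = 11.2/81.4 + 3.09/160 + 12.2/22.5 + 3.58/0.0271 = 132.8 d.
K_eq = L / Σ(b_i/K_i) = 30.07 / 132.8 = 0.2264 m/day.
Q = K_eq · A · (Δh/L) = 0.2264 × 1600 × (8.63/30.07) = 104.0 m³/day.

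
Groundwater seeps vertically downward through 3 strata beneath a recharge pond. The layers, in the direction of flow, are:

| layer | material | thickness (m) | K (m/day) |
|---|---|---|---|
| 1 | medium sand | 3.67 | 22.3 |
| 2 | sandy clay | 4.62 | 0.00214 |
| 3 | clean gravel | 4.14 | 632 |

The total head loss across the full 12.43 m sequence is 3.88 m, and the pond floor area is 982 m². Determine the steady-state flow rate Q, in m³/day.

1.76

Flow is perpendicular to layering, so the layers act in series and the equivalent K is the thickness-weighted harmonic mean.
Total thickness L = 3.67 + 4.62 + 4.14 = 12.43 m.
Σ(b_i/K_i) = 3.67/22.3 + 4.62/0.00214 + 4.14/632 = 2159 d.
K_eq = L / Σ(b_i/K_i) = 12.43 / 2159 = 0.005757 m/day.
Q = K_eq · A · (Δh/L) = 0.005757 × 982 × (3.88/12.43) = 1.765 m³/day.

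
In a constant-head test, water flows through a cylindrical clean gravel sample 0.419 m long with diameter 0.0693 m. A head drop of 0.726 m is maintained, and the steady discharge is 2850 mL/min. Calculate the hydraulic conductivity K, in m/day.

628

Cross-sectional area A = π·(d/2)² = π × (0.0693/2)² = 0.003772 m².
Convert discharge: 2850 mL/min = 4.750e-05 m³/s.
Darcy's law rearranged: K = Q·L / (A·Δh) = 4.750e-05 × 0.419 / (0.003772 × 0.726) = 0.007268 m/s = 628.0 m/day.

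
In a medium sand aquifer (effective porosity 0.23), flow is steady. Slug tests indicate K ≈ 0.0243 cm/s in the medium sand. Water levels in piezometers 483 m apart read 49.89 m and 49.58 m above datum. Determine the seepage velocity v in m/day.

0.0586

Convert K: 0.0243 cm/s × 864 = 21.00 m/day.
Hydraulic gradient i = (49.89 − 49.58) / 483 = 0.31 / 483 = 0.0006418.
Darcy flux q = K · i = 21.00 × 0.0006418 = 0.01348 m/day.
Seepage velocity v = q / n_e = 0.01348 / 0.23 = 0.05859 m/day.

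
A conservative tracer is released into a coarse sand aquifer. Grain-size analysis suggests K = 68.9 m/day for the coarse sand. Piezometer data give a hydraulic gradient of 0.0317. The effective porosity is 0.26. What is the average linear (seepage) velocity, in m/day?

8.40

Hydraulic gradient i = 0.0317.
Darcy flux q = K · i = 68.90 × 0.03170 = 2.184 m/day.
Seepage velocity v = q / n_e = 2.184 / 0.26 = 8.401 m/day.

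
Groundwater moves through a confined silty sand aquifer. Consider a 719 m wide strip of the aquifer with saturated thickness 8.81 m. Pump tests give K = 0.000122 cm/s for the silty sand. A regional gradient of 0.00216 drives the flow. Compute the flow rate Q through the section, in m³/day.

1.44

Convert K: 0.000122 cm/s × 864 = 0.1054 m/day.
Cross-sectional area A = 719 × 8.81 = 6334 m².
Hydraulic gradient i = 0.00216.
Darcy's law: Q = K · A · i = 0.1054 × 6334 × 0.002160 = 1.442 m³/day.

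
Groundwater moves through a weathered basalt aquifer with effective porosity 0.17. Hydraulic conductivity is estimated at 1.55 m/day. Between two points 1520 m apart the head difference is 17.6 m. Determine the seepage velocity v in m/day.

0.106

Hydraulic gradient i = Δh / L = 17.6 / 1520 = 0.01158.
Darcy flux q = K · i = 1.550 × 0.01158 = 0.01795 m/day.
Seepage velocity v = q / n_e = 0.01795 / 0.17 = 0.1056 m/day.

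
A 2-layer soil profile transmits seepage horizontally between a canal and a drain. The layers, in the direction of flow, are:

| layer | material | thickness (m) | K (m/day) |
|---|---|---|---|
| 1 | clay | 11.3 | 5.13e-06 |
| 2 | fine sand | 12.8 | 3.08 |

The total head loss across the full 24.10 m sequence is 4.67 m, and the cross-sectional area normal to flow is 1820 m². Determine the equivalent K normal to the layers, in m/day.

1.09e-05

Flow is perpendicular to layering, so the layers act in series and the equivalent K is the thickness-weighted harmonic mean.
Total thickness L = 11.3 + 12.8 = 24.10 m.
Σ(b_i/K_i) = 11.3/5.13e-06 + 12.8/3.08 = 2.203e+06 d.
K_eq = L / Σ(b_i/K_i) = 24.10 / 2.203e+06 = 1.094e-05 m/day.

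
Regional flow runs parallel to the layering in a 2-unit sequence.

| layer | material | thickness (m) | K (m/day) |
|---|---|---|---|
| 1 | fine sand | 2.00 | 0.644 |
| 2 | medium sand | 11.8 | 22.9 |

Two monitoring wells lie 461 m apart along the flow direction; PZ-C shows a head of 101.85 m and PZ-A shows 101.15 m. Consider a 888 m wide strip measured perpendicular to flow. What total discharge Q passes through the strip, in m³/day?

Flow is parallel to layering, so each bed carries its own Darcy discharge and the transmissivities add.
Σ(K_i·b_i) = 0.644×2.00 + 22.9×11.8 = 271.5 m²/day.
Hydraulic gradient i = (101.85 − 101.15) / 461 = 0.7 / 461 = 0.001518.
Q = Σ(K_i·b_i) · W · i = 271.5 × 888 × 0.001518 = 366.1 m³/day.

366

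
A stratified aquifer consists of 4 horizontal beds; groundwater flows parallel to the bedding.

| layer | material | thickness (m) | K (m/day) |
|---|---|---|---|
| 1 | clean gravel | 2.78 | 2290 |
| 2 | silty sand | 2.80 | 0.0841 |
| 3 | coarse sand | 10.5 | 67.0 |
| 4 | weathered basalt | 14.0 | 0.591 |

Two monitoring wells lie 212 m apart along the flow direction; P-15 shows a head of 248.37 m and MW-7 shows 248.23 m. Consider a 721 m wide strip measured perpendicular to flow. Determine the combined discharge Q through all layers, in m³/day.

Flow is parallel to layering, so each bed carries its own Darcy discharge and the transmissivities add.
Σ(K_i·b_i) = 2290×2.78 + 0.0841×2.80 + 67.0×10.5 + 0.591×14.0 = 7078 m²/day.
Hydraulic gradient i = (248.37 − 248.23) / 212 = 0.14 / 212 = 0.0006604.
Q = Σ(K_i·b_i) · W · i = 7078 × 721 × 0.0006604 = 3370 m³/day.

3370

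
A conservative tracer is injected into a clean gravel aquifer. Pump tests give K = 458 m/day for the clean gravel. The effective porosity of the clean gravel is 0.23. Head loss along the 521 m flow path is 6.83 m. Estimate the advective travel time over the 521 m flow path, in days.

Hydraulic gradient i = Δh / L = 6.83 / 521 = 0.01311.
Darcy flux q = K · i = 458.0 × 0.01311 = 6.004 m/day.
Seepage velocity v = q / n_e = 6.004 / 0.23 = 26.10 m/day.
Travel time t = L / v = 521 / 26.10 = 19.96 days.

20.0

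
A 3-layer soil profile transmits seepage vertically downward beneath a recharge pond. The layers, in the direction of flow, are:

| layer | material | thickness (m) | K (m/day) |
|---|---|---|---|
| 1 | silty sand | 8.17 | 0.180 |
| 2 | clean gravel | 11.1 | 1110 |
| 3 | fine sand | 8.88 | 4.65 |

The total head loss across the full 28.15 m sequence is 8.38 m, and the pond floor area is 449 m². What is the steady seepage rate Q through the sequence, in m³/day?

Flow is perpendicular to layering, so the layers act in series and the equivalent K is the thickness-weighted harmonic mean.
Total thickness L = 8.17 + 11.1 + 8.88 = 28.15 m.
Σ(b_i/K_i) = 8.17/0.180 + 11.1/1110 + 8.88/4.65 = 47.31 d.
K_eq = L / Σ(b_i/K_i) = 28.15 / 47.31 = 0.5950 m/day.
Q = K_eq · A · (Δh/L) = 0.5950 × 449 × (8.38/28.15) = 79.53 m³/day.

79.5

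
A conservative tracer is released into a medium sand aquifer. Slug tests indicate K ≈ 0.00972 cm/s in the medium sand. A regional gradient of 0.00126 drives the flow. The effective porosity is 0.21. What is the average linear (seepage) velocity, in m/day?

0.0504

Convert K: 0.00972 cm/s × 864 = 8.398 m/day.
Hydraulic gradient i = 0.00126.
Darcy flux q = K · i = 8.398 × 0.001260 = 0.01058 m/day.
Seepage velocity v = q / n_e = 0.01058 / 0.21 = 0.05039 m/day.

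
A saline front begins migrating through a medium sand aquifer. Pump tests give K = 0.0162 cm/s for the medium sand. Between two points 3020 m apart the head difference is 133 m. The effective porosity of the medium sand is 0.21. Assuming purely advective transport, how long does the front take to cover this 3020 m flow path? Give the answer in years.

Convert K: 0.0162 cm/s × 864 = 14.00 m/day.
Hydraulic gradient i = Δh / L = 133 / 3020 = 0.04404.
Darcy flux q = K · i = 14.00 × 0.04404 = 0.6164 m/day.
Seepage velocity v = q / n_e = 0.6164 / 0.21 = 2.935 m/day.
Travel time t = L / v = 3020 / 2.935 = 1029 days = 2.817 years.

2.82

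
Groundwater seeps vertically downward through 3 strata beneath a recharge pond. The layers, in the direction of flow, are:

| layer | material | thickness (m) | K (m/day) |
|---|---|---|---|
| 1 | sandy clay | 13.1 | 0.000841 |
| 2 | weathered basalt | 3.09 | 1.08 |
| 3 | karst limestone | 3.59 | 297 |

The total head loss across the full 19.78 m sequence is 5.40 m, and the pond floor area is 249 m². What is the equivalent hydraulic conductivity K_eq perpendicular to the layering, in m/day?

0.00127

Flow is perpendicular to layering, so the layers act in series and the equivalent K is the thickness-weighted harmonic mean.
Total thickness L = 13.1 + 3.09 + 3.59 = 19.78 m.
Σ(b_i/K_i) = 13.1/0.000841 + 3.09/1.08 + 3.59/297 = 15580 d.
K_eq = L / Σ(b_i/K_i) = 19.78 / 15580 = 0.001270 m/day.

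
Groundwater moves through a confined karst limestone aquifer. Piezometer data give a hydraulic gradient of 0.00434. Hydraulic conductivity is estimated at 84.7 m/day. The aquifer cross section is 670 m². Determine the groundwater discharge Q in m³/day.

Hydraulic gradient i = 0.00434.
Darcy's law: Q = K · A · i = 84.70 × 670.0 × 0.004340 = 246.3 m³/day.

246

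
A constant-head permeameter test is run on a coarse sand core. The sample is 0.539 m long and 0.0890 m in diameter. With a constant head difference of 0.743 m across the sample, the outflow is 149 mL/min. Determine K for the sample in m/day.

Cross-sectional area A = π·(d/2)² = π × (0.0890/2)² = 0.006221 m².
Convert discharge: 149 mL/min = 2.483e-06 m³/s.
Darcy's law rearranged: K = Q·L / (A·Δh) = 2.483e-06 × 0.539 / (0.006221 × 0.743) = 0.0002896 m/s = 25.02 m/day.

25.0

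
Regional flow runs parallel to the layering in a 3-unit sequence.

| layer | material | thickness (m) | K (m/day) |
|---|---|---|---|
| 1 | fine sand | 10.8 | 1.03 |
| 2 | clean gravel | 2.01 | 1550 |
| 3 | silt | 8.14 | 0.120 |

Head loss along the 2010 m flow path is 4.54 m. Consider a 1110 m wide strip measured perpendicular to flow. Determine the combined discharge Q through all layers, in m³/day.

Flow is parallel to layering, so each bed carries its own Darcy discharge and the transmissivities add.
Σ(K_i·b_i) = 1.03×10.8 + 1550×2.01 + 0.120×8.14 = 3128 m²/day.
Hydraulic gradient i = Δh / L = 4.54 / 2010 = 0.002259.
Q = Σ(K_i·b_i) · W · i = 3128 × 1110 × 0.002259 = 7841 m³/day.

7840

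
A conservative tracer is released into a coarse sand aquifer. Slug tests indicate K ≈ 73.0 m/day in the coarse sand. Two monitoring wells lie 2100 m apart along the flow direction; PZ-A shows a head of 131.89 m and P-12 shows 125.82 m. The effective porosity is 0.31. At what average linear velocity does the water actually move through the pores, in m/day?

0.681

Hydraulic gradient i = (131.89 − 125.82) / 2100 = 6.07 / 2100 = 0.002890.
Darcy flux q = K · i = 73.00 × 0.002890 = 0.2110 m/day.
Seepage velocity v = q / n_e = 0.2110 / 0.31 = 0.6807 m/day.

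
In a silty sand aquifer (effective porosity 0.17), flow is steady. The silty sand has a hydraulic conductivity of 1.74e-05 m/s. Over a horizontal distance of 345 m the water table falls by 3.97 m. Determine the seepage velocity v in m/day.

0.102

Convert K: 1.74e-05 m/s × 86400 = 1.503 m/day.
Hydraulic gradient i = Δh / L = 3.97 / 345 = 0.01151.
Darcy flux q = K · i = 1.503 × 0.01151 = 0.01730 m/day.
Seepage velocity v = q / n_e = 0.01730 / 0.17 = 0.1018 m/day.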